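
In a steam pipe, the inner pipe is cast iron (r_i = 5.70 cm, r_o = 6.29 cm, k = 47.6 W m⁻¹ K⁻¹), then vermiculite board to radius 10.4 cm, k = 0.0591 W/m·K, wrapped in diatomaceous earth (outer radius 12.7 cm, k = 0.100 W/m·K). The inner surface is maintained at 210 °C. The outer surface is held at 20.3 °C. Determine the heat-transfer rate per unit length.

Q' = 113 W/m

Treat each layer as a resistance in series:
  R'_cast iron = ln(0.0629/0.0570)/(2πk) = 0.09849/(2π·47.6) = 3.293×10^-4 m·K/W
  R'_vermiculite board = ln(0.104/0.0629)/(2πk) = 0.5028/(2π·0.0591) = 1.354 m·K/W
  R'_diatomaceous earth = ln(0.127/0.104)/(2πk) = 0.1998/(2π·0.100) = 0.3180 m·K/W
ΣR = 3.293×10^-4 + 1.354 + 0.3180 = 1.672 m·K/W
Q' = ΔT/ΣR = (210 °C − 20.3 °C)/1.672 = 113 W/m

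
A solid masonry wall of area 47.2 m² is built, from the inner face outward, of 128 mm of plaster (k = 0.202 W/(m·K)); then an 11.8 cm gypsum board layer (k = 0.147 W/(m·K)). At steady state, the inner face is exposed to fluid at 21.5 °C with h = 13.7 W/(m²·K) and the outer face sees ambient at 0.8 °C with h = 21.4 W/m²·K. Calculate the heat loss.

Treat each layer as a resistance in series:
  R_conv,in = 1/(hA) = 1/(13.7·47.2) = 0.001546 K/W
  R_plaster = L/(kA) = 0.128/(0.202·47.2) = 0.01343 K/W
  R_gypsum board = L/(kA) = 0.118/(0.147·47.2) = 0.01701 K/W
  R_conv,out = 1/(hA) = 1/(21.4·47.2) = 9.900×10^-4 K/W
ΣR = 0.001546 + 0.01343 + 0.01701 + 9.900×10^-4 = 0.03298 K/W
Q = ΔT/ΣR = (21.5 °C − 0.8 °C)/0.03298 = 628 W

Q = 628 W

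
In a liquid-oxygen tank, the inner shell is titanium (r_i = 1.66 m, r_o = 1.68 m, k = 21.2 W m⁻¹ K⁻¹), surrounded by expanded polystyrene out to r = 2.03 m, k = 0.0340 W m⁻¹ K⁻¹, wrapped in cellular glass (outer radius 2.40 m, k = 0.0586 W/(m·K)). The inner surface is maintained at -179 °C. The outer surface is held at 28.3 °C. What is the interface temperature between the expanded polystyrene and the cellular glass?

T = -34.0 °C

Resistance network (inner→outer):
  R_titanium = (1/1.66 − 1/1.68)/(4πk) = 0.007172/(4π·21.2) = 2.692×10^-5 K/W
  R_expanded polystyrene = (1/1.68 − 1/2.03)/(4πk) = 0.1026/(4π·0.0340) = 0.2402 K/W
  R_cellular glass = (1/2.03 − 1/2.40)/(4πk) = 0.07594/(4π·0.0586) = 0.1031 K/W
ΣR = 2.692×10^-5 + 0.2402 + 0.1031 = 0.3433 K/W
Q = ΔT/ΣR = (-179 °C − 28.3 °C)/0.3433 = -603.8 W
From the inner boundary to the expanded polystyrene/cellular glass interface, ΣR_partial = 0.2402 K/W.
T_interface = T_in − Q·ΣR_partial = -179 °C − (-603.8)(0.2402) = -34.0 °C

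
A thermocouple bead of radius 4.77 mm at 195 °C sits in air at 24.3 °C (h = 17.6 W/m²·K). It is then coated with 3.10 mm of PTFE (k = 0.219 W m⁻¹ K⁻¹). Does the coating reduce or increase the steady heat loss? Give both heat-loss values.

increases: 0.859 → 1.66 W

Critical radius for a sphere: r_cr = 2k/h = 0.0249 m = 2.49 cm.
Outer radius after coating: r₂ = 0.00477 + 0.00310 = 0.00787 m.
Since r₁ < r_cr and r₂ ≤ r_cr, the coating moves toward the maximum at r_cr — heat loss rises.
Bare: R = 1/(4πr₁²h) = 198.7 K/W; Q = 170.7/198.7 = 0.859 W.
Coated: R = R_cond + R_conv = 103.0 K/W; Q = 170.7/103.0 = 1.66 W.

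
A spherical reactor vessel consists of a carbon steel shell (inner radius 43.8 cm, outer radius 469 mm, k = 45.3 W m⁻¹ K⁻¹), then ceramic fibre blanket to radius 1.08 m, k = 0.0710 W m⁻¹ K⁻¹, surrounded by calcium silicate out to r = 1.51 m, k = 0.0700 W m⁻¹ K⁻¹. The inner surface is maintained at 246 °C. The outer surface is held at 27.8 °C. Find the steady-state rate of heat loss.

Q = 132 W

Resistance network (inner→outer):
  R_carbon steel = (1/0.438 − 1/0.469)/(4πk) = 0.1509/(4π·45.3) = 2.651×10^-4 K/W
  R_ceramic fibre blanket = (1/0.469 − 1/1.08)/(4πk) = 1.206/(4π·0.0710) = 1.352 K/W
  R_calcium silicate = (1/1.08 − 1/1.51)/(4πk) = 0.2637/(4π·0.0700) = 0.2998 K/W
ΣR = 2.651×10^-4 + 1.352 + 0.2998 = 1.652 K/W
Q = ΔT/ΣR = (246 °C − 27.8 °C)/1.652 = 132 W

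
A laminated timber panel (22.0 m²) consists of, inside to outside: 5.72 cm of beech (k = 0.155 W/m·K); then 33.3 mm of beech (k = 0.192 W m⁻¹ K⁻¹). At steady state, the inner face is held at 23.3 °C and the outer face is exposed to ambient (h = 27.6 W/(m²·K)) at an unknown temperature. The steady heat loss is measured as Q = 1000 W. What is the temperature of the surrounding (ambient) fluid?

Sum the resistances:
  R_beech = L/(kA) = 0.0572/(0.155·22.0) = 0.01677 K/W
  R_beech = L/(kA) = 0.0333/(0.192·22.0) = 0.007884 K/W
  R_conv,out = 1/(hA) = 1/(27.6·22.0) = 0.001647 K/W
ΣR = 0.02630 K/W
ΔT = Q·ΣR = 1000 × 0.02630 = 26.30 K
Heat flows outward, so T_out = T_in − ΔT = 23.3 − 26.30 = -3.00 °C

T_out = -3.00 °C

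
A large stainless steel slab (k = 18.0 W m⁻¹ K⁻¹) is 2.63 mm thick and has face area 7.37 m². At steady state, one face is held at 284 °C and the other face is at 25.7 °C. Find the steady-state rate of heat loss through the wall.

Q = 13000 kW

Q = kA·ΔT/L = 18.0 × 7.37 × |284 °C − 25.7 °C| / 0.00263 = 1.30×10^7 W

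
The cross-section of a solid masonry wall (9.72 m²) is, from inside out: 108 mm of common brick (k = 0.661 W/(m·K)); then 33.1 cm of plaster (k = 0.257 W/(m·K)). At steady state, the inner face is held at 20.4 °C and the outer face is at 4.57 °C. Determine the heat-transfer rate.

Q = 106 W

Series thermal resistances, inner to outer:
  R_common brick = L/(kA) = 0.108/(0.661·9.72) = 0.01681 K/W
  R_plaster = L/(kA) = 0.331/(0.257·9.72) = 0.1325 K/W
ΣR = 0.01681 + 0.1325 = 0.1493 K/W
Q = ΔT/ΣR = (20.4 °C − 4.57 °C)/0.1493 = 106 W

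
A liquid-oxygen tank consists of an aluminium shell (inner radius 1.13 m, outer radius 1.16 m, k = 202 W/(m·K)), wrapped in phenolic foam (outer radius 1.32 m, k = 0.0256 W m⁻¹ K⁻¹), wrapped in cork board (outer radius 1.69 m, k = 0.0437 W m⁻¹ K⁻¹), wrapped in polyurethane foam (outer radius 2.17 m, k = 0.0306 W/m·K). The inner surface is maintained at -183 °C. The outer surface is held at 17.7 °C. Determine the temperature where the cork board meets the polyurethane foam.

T = -52.9 °C

Resistance network (inner→outer):
  R_aluminium = (1/1.13 − 1/1.16)/(4πk) = 0.02289/(4π·202) = 9.016×10^-6 K/W
  R_phenolic foam = (1/1.16 − 1/1.32)/(4πk) = 0.1045/(4π·0.0256) = 0.3248 K/W
  R_cork board = (1/1.32 − 1/1.69)/(4πk) = 0.1659/(4π·0.0437) = 0.3020 K/W
  R_polyurethane foam = (1/1.69 − 1/2.17)/(4πk) = 0.1309/(4π·0.0306) = 0.3404 K/W
ΣR = 9.016×10^-6 + 0.3248 + 0.3020 + 0.3404 = 0.9672 K/W
Q = ΔT/ΣR = (-183 °C − 17.7 °C)/0.9672 = -207.5 W
From the inner boundary to the cork board/polyurethane foam interface, ΣR_partial = 0.6268 K/W.
T_interface = T_in − Q·ΣR_partial = -183 °C − (-207.5)(0.6268) = -52.9 °C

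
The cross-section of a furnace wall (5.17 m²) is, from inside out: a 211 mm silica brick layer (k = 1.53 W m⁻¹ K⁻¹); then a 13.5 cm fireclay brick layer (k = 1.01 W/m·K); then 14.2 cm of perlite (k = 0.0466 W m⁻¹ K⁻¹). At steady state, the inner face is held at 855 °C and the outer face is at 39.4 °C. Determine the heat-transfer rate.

Q = 1270 W

Resistance network (inner→outer):
  R_silica brick = L/(kA) = 0.211/(1.53·5.17) = 0.02667 K/W
  R_fireclay brick = L/(kA) = 0.135/(1.01·5.17) = 0.02585 K/W
  R_perlite = L/(kA) = 0.142/(0.0466·5.17) = 0.5894 K/W
ΣR = 0.02667 + 0.02585 + 0.5894 = 0.6419 K/W
Q = ΔT/ΣR = (855 °C − 39.4 °C)/0.6419 = 1270 W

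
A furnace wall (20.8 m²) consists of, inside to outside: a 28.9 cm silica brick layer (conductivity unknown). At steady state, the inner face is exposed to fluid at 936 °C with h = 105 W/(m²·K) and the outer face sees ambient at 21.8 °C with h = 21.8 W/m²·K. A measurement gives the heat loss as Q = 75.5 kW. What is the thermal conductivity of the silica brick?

ΣR = ΔT/Q = |936 − 21.8|/75500 = 0.01211 K/W
Known resistances:
  R_conv,in = 1/(hA) = 1/(105·20.8) = 4.579×10^-4 K/W
  R_conv,out = 1/(hA) = 1/(21.8·20.8) = 0.002205 K/W
R_silica brick = ΣR − ΣR_known = 0.01211 − 0.002663 = 0.009447 K/W
L/(kA) = 0.009447 ⇒ k = 0.289/(0.009447·20.8) = 1.47 W/m·K

k = 1.47 W/m·K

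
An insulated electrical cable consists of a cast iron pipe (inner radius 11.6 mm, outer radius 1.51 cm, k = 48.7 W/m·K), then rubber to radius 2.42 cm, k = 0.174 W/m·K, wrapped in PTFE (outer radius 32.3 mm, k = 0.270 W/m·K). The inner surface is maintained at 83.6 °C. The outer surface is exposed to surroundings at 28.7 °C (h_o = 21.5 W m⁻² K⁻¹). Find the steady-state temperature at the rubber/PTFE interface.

T = 55.1 °C

Treat each layer as a resistance in series:
  R'_cast iron = ln(0.0151/0.0116)/(2πk) = 0.2637/(2π·48.7) = 8.618×10^-4 m·K/W
  R'_rubber = ln(0.0242/0.0151)/(2πk) = 0.4717/(2π·0.174) = 0.4314 m·K/W
  R'_PTFE = ln(0.0323/0.0242)/(2πk) = 0.2887/(2π·0.270) = 0.1702 m·K/W
  R'_conv,out = 1/(2πr h) = 1/(2π·0.0323·21.5) = 0.2292 m·K/W
ΣR = 8.618×10^-4 + 0.4314 + 0.1702 + 0.2292 = 0.8317 m·K/W
Q' = ΔT/ΣR = (83.6 °C − 28.7 °C)/0.8317 = 66.01 W/m
From the inner boundary to the rubber/PTFE interface, ΣR_partial = 0.4323 m·K/W.
T_interface = T_in − Q'·ΣR_partial = 83.6 °C − (66.01)(0.4323) = 55.1 °C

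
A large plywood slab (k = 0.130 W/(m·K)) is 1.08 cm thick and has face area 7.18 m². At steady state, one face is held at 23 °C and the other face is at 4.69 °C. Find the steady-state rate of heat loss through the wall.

Q = 1580 W

Q = kA·ΔT/L = 0.130 × 7.18 × |23 °C − 4.69 °C| / 0.0108 = 1580 W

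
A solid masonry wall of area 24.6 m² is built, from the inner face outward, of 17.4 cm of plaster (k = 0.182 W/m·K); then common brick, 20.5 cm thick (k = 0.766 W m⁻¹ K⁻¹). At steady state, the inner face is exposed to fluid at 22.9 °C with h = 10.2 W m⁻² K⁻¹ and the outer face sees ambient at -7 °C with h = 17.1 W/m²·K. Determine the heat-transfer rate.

Treat each layer as a resistance in series:
  R_conv,in = 1/(hA) = 1/(10.2·24.6) = 0.003985 K/W
  R_plaster = L/(kA) = 0.174/(0.182·24.6) = 0.03886 K/W
  R_common brick = L/(kA) = 0.205/(0.766·24.6) = 0.01088 K/W
  R_conv,out = 1/(hA) = 1/(17.1·24.6) = 0.002377 K/W
ΣR = 0.003985 + 0.03886 + 0.01088 + 0.002377 = 0.05610 K/W
Q = ΔT/ΣR = (22.9 °C − -7 °C)/0.05610 = 533 W

Q = 533 W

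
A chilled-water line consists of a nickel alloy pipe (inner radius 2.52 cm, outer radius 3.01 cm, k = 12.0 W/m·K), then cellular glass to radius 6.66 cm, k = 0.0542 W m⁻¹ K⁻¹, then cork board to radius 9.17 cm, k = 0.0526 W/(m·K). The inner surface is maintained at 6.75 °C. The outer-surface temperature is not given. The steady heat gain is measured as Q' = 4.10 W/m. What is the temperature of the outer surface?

T_out = 20.3 °C

Sum the resistances:
  R'_nickel alloy = ln(0.0301/0.0252)/(2πk) = 0.1777/(2π·12.0) = 0.002357 m·K/W
  R'_cellular glass = ln(0.0666/0.0301)/(2πk) = 0.7942/(2π·0.0542) = 2.332 m·K/W
  R'_cork board = ln(0.0917/0.0666)/(2πk) = 0.3198/(2π·0.0526) = 0.9677 m·K/W
ΣR = 3.302 m·K/W
ΔT = Q'·ΣR = 4.10 × 3.302 = 13.54 K
Heat flows inward, so T_out = T_in + ΔT = 6.75 + 13.54 = 20.3 °C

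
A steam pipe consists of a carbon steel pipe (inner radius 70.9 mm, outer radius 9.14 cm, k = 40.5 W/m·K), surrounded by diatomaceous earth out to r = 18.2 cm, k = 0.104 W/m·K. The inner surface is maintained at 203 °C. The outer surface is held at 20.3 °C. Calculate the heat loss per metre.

Q' = 173 W/m

Resistance network (inner→outer):
  R'_carbon steel = ln(0.0914/0.0709)/(2πk) = 0.2540/(2π·40.5) = 9.981×10^-4 m·K/W
  R'_diatomaceous earth = ln(0.182/0.0914)/(2πk) = 0.6888/(2π·0.104) = 1.054 m·K/W
ΣR = 9.981×10^-4 + 1.054 = 1.055 m·K/W
Q' = ΔT/ΣR = (203 °C − 20.3 °C)/1.055 = 173 W/m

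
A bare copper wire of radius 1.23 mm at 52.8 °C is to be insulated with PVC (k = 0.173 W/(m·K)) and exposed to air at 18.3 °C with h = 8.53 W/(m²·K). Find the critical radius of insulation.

For a cylinder, r_cr = k_ins/h = 0.173/8.53 = 0.0203 m = 2.03 cm

r_cr = 2.03 cm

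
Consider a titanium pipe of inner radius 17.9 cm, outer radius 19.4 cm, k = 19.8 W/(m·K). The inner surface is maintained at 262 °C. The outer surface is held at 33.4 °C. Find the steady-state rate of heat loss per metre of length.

Q' = 353 kW/m

Q' = 2πk·ΔT/ln(r₂/r₁) = 2π × 19.8 × 228.6 / ln(0.194/0.179) = 3.53×10^5 W/m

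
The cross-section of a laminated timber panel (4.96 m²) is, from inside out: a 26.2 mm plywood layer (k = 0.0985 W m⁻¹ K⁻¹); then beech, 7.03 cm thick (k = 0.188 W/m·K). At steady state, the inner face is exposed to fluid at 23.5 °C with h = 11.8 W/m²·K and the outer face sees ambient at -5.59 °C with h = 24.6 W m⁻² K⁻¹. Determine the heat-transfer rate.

Q = 189 W

Treat each layer as a resistance in series:
  R_conv,in = 1/(hA) = 1/(11.8·4.96) = 0.01709 K/W
  R_plywood = L/(kA) = 0.0262/(0.0985·4.96) = 0.05363 K/W
  R_beech = L/(kA) = 0.0703/(0.188·4.96) = 0.07539 K/W
  R_conv,out = 1/(hA) = 1/(24.6·4.96) = 0.008196 K/W
ΣR = 0.01709 + 0.05363 + 0.07539 + 0.008196 = 0.1543 K/W
Q = ΔT/ΣR = (23.5 °C − -5.59 °C)/0.1543 = 189 W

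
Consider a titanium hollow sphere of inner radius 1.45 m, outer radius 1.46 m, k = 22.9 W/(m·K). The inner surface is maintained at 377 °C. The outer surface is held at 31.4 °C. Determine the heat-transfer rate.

Q = 4πk·ΔT/(1/r₁ − 1/r₂) = 4π × 22.9 × 345.6 / (1/1.45 − 1/1.46) = 2.11×10^7 W

Q = 21100 kW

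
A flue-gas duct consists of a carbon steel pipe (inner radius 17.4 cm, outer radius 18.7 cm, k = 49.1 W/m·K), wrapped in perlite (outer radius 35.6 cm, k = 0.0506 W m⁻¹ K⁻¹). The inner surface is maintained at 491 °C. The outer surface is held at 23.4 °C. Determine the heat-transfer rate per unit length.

Q' = 231 W/m

Resistance network (inner→outer):
  R'_carbon steel = ln(0.187/0.174)/(2πk) = 0.07205/(2π·49.1) = 2.336×10^-4 m·K/W
  R'_perlite = ln(0.356/0.187)/(2πk) = 0.6438/(2π·0.0506) = 2.025 m·K/W
ΣR = 2.336×10^-4 + 2.025 = 2.025 m·K/W
Q' = ΔT/ΣR = (491 °C − 23.4 °C)/2.025 = 231 W/m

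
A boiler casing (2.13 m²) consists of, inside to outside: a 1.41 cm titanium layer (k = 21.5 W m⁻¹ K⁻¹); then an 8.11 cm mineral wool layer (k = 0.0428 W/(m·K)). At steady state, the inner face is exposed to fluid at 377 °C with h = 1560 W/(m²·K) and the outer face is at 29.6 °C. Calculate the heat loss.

Q = 390 W

Resistance network (inner→outer):
  R_conv,in = 1/(hA) = 1/(1560·2.13) = 3.010×10^-4 K/W
  R_titanium = L/(kA) = 0.0141/(21.5·2.13) = 3.079×10^-4 K/W
  R_mineral wool = L/(kA) = 0.0811/(0.0428·2.13) = 0.8896 K/W
ΣR = 3.010×10^-4 + 3.079×10^-4 + 0.8896 = 0.8902 K/W
Q = ΔT/ΣR = (377 °C − 29.6 °C)/0.8902 = 390 W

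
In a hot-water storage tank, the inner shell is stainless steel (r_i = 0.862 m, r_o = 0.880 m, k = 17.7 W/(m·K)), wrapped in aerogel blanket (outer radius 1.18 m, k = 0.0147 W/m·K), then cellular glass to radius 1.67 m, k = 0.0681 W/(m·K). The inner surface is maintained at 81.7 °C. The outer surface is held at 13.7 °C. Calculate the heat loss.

Q = 36.7 W

Resistance network (inner→outer):
  R_stainless steel = (1/0.862 − 1/0.880)/(4πk) = 0.02373/(4π·17.7) = 1.067×10^-4 K/W
  R_aerogel blanket = (1/0.880 − 1/1.18)/(4πk) = 0.2889/(4π·0.0147) = 1.564 K/W
  R_cellular glass = (1/1.18 − 1/1.67)/(4πk) = 0.2487/(4π·0.0681) = 0.2906 K/W
ΣR = 1.067×10^-4 + 1.564 + 0.2906 = 1.855 K/W
Q = ΔT/ΣR = (81.7 °C − 13.7 °C)/1.855 = 36.7 W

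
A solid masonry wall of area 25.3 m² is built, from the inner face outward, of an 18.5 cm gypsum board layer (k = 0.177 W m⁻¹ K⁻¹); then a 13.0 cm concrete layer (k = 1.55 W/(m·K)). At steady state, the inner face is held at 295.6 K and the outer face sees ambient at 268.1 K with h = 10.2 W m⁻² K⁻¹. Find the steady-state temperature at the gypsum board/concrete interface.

T = 272.18 K

Resistance network (inner→outer):
  R_gypsum board = L/(kA) = 0.185/(0.177·25.3) = 0.04131 K/W
  R_concrete = L/(kA) = 0.130/(1.55·25.3) = 0.003315 K/W
  R_conv,out = 1/(hA) = 1/(10.2·25.3) = 0.003875 K/W
ΣR = 0.04131 + 0.003315 + 0.003875 = 0.04850 K/W
Q = ΔT/ΣR = (295.6 K − 268.1 K)/0.04850 = 567.0 W
From the inner boundary to the gypsum board/concrete interface, ΣR_partial = 0.04131 K/W.
T_interface = T_in − Q·ΣR_partial = 295.6 K − (567.0)(0.04131) = 272.18 K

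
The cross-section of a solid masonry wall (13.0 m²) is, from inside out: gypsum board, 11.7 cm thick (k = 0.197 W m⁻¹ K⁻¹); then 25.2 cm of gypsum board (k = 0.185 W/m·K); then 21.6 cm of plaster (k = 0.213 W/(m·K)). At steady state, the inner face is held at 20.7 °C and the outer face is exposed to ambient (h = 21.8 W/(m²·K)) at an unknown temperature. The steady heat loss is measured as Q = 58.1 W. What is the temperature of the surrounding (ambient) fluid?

T_out = 7.22 °C

Series resistances:
  R_gypsum board = L/(kA) = 0.117/(0.197·13.0) = 0.04569 K/W
  R_gypsum board = L/(kA) = 0.252/(0.185·13.0) = 0.1048 K/W
  R_plaster = L/(kA) = 0.216/(0.213·13.0) = 0.07801 K/W
  R_conv,out = 1/(hA) = 1/(21.8·13.0) = 0.003529 K/W
ΣR = 0.2320 K/W
ΔT = Q·ΣR = 58.1 × 0.2320 = 13.48 K
Heat flows outward, so T_out = T_in − ΔT = 20.7 − 13.48 = 7.22 °C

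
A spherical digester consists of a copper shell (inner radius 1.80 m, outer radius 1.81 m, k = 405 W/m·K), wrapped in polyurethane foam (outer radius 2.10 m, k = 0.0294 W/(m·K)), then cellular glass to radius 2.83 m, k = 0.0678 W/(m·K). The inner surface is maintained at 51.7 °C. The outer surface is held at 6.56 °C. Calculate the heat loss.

Series thermal resistances, inner to outer:
  R_copper = (1/1.80 − 1/1.81)/(4πk) = 0.003069/(4π·405) = 6.031×10^-7 K/W
  R_polyurethane foam = (1/1.81 − 1/2.10)/(4πk) = 0.07630/(4π·0.0294) = 0.2065 K/W
  R_cellular glass = (1/2.10 − 1/2.83)/(4πk) = 0.1228/(4π·0.0678) = 0.1442 K/W
ΣR = 6.031×10^-7 + 0.2065 + 0.1442 = 0.3507 K/W
Q = ΔT/ΣR = (51.7 °C − 6.56 °C)/0.3507 = 129 W

Q = 129 W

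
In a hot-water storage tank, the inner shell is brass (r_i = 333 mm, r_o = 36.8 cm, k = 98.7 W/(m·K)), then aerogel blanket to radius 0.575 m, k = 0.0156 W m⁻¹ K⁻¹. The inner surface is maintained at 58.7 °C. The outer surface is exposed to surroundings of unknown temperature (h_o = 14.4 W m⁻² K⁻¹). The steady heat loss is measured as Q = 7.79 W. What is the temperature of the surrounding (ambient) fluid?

Sum the resistances:
  R_brass = (1/0.333 − 1/0.368)/(4πk) = 0.2856/(4π·98.7) = 2.303×10^-4 K/W
  R_aerogel blanket = (1/0.368 − 1/0.575)/(4πk) = 0.9783/(4π·0.0156) = 4.990 K/W
  R_conv,out = 1/(4πr²h) = 1/(4π·0.575²·14.4) = 0.01671 K/W
ΣR = 5.007 K/W
ΔT = Q·ΣR = 7.79 × 5.007 = 39.00 K
Heat flows outward, so T_out = T_in − ΔT = 58.7 − 39.00 = 19.7 °C

T_out = 19.7 °C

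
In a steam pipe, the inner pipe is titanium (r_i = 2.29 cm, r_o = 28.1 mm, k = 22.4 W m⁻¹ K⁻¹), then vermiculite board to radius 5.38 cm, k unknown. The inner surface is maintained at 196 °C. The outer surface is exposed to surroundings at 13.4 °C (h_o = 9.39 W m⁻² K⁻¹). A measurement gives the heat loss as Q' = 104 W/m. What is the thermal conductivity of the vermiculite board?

k = 0.0718 W/m·K

ΣR = ΔT/Q' = |196 − 13.4|/104 = 1.756 m·K/W
Known resistances:
  R'_titanium = ln(0.0281/0.0229)/(2πk) = 0.2046/(2π·22.4) = 0.001454 m·K/W
  R'_conv,out = 1/(2πr h) = 1/(2π·0.0538·9.39) = 0.3150 m·K/W
R_vermiculite board = ΣR − ΣR_known = 1.756 − 0.3165 = 1.440 m·K/W
ln(r₂/r₁)/(2πk) = 1.440 ⇒ k = 0.6495/(2π·1.440) = 0.0718 W/m·K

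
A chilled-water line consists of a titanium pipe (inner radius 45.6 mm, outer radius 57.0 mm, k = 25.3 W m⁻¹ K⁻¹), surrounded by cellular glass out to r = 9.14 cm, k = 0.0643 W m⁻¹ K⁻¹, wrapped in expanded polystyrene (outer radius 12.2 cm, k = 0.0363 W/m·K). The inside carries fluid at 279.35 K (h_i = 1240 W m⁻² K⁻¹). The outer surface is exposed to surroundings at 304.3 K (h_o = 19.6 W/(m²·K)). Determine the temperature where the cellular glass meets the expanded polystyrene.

T = 291.0 K

Series thermal resistances, inner to outer:
  R'_conv,in = 1/(2πr h) = 1/(2π·0.0456·1240) = 0.002815 m·K/W
  R'_titanium = ln(0.0570/0.0456)/(2πk) = 0.2231/(2π·25.3) = 0.001404 m·K/W
  R'_cellular glass = ln(0.0914/0.0570)/(2πk) = 0.4722/(2π·0.0643) = 1.169 m·K/W
  R'_expanded polystyrene = ln(0.122/0.0914)/(2πk) = 0.2888/(2π·0.0363) = 1.266 m·K/W
  R'_conv,out = 1/(2πr h) = 1/(2π·0.122·19.6) = 0.06656 m·K/W
ΣR = 0.002815 + 0.001404 + 1.169 + 1.266 + 0.06656 = 2.506 m·K/W
Q' = ΔT/ΣR = (279.35 K − 304.3 K)/2.506 = -9.956 W/m
From the inner boundary to the cellular glass/expanded polystyrene interface, ΣR_partial = 1.173 m·K/W.
T_interface = T_in − Q'·ΣR_partial = 279.35 K − (-9.956)(1.173) = 291.0 K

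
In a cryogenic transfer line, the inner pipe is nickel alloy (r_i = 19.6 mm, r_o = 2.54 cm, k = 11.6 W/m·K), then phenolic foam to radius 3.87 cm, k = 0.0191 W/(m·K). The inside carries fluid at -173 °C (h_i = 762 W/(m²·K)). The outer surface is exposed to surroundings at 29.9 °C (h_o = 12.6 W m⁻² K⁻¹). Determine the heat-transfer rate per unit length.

Treat each layer as a resistance in series:
  R'_conv,in = 1/(2πr h) = 1/(2π·0.0196·762) = 0.01066 m·K/W
  R'_nickel alloy = ln(0.0254/0.0196)/(2πk) = 0.2592/(2π·11.6) = 0.003557 m·K/W
  R'_phenolic foam = ln(0.0387/0.0254)/(2πk) = 0.4211/(2π·0.0191) = 3.509 m·K/W
  R'_conv,out = 1/(2πr h) = 1/(2π·0.0387·12.6) = 0.3264 m·K/W
ΣR = 0.01066 + 0.003557 + 3.509 + 0.3264 = 3.850 m·K/W
Q' = ΔT/ΣR = (-173 °C − 29.9 °C)/3.850 = -52.7 W/m
(Negative Q' ⇒ heat flows inward; heat gain = 52.7 W/m.)

Q' = 52.7 W/m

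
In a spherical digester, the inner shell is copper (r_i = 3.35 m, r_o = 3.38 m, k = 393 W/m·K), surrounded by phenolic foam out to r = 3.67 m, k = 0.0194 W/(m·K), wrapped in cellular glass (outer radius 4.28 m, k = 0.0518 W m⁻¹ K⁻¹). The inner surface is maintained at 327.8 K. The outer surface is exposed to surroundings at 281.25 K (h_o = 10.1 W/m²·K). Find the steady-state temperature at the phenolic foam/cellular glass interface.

T = 299.2 K

Treat each layer as a resistance in series:
  R_copper = (1/3.35 − 1/3.38)/(4πk) = 0.002649/(4π·393) = 5.365×10^-7 K/W
  R_phenolic foam = (1/3.38 − 1/3.67)/(4πk) = 0.02338/(4π·0.0194) = 0.09590 K/W
  R_cellular glass = (1/3.67 − 1/4.28)/(4πk) = 0.03883/(4π·0.0518) = 0.05966 K/W
  R_conv,out = 1/(4πr²h) = 1/(4π·4.28²·10.1) = 4.301×10^-4 K/W
ΣR = 5.365×10^-7 + 0.09590 + 0.05966 + 4.301×10^-4 = 0.1560 K/W
Q = ΔT/ΣR = (327.8 K − 281.25 K)/0.1560 = 298.4 W
From the inner boundary to the phenolic foam/cellular glass interface, ΣR_partial = 0.09590 K/W.
T_interface = T_in − Q·ΣR_partial = 327.8 K − (298.4)(0.09590) = 299.2 K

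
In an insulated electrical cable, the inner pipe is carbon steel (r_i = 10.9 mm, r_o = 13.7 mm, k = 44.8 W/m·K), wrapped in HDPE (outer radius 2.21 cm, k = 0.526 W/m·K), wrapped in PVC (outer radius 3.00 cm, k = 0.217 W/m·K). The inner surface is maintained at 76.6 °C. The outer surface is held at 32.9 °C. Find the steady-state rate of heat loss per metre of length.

Q' = 118 W/m

Series thermal resistances, inner to outer:
  R'_carbon steel = ln(0.0137/0.0109)/(2πk) = 0.2286/(2π·44.8) = 8.122×10^-4 m·K/W
  R'_HDPE = ln(0.0221/0.0137)/(2πk) = 0.4782/(2π·0.526) = 0.1447 m·K/W
  R'_PVC = ln(0.0300/0.0221)/(2πk) = 0.3056/(2π·0.217) = 0.2242 m·K/W
ΣR = 8.122×10^-4 + 0.1447 + 0.2242 = 0.3697 m·K/W
Q' = ΔT/ΣR = (76.6 °C − 32.9 °C)/0.3697 = 118 W/m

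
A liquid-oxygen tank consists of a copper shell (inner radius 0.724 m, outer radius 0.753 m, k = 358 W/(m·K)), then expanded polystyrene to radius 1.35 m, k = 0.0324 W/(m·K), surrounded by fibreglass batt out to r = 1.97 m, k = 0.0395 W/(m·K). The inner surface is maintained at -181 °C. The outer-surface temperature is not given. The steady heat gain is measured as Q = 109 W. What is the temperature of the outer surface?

Series resistances:
  R_copper = (1/0.724 − 1/0.753)/(4πk) = 0.05319/(4π·358) = 1.182×10^-5 K/W
  R_expanded polystyrene = (1/0.753 − 1/1.35)/(4πk) = 0.5873/(4π·0.0324) = 1.442 K/W
  R_fibreglass batt = (1/1.35 − 1/1.97)/(4πk) = 0.2331/(4π·0.0395) = 0.4697 K/W
ΣR = 1.912 K/W
ΔT = Q·ΣR = 109 × 1.912 = 208.4 K
Heat flows inward, so T_out = T_in + ΔT = -181 + 208.4 = 27.4 °C

T_out = 27.4 °C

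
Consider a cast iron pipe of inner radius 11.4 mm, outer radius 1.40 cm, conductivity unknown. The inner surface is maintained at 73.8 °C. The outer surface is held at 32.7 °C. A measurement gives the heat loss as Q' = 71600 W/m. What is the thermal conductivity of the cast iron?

k = 57.0 W/m·K

ΣR = ΔT/Q' = |73.8 − 32.7|/71600 = 5.740×10^-4 m·K/W
ln(r₂/r₁)/(2πk) = 5.740×10^-4 ⇒ k = 0.2054/(2π·5.740×10^-4) = 57.0 W/m·K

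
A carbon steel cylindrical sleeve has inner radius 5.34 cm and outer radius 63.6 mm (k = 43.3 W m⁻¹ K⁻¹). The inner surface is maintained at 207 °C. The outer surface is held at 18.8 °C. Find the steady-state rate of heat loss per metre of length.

Q' = 2πk·ΔT/ln(r₂/r₁) = 2π × 43.3 × 188.2 / ln(0.0636/0.0534) = 2.93×10^5 W/m

Q' = 293 kW/m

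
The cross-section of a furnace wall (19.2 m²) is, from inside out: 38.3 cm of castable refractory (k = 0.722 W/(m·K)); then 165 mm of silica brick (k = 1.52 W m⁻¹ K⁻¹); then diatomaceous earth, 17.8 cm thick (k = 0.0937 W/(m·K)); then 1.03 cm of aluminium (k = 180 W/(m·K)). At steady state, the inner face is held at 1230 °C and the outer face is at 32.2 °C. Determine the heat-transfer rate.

Q = 9.06 kW

Treat each layer as a resistance in series:
  R_castable refractory = L/(kA) = 0.383/(0.722·19.2) = 0.02763 K/W
  R_silica brick = L/(kA) = 0.165/(1.52·19.2) = 0.005654 K/W
  R_diatomaceous earth = L/(kA) = 0.178/(0.0937·19.2) = 0.09894 K/W
  R_aluminium = L/(kA) = 0.0103/(180·19.2) = 2.980×10^-6 K/W
ΣR = 0.02763 + 0.005654 + 0.09894 + 2.980×10^-6 = 0.1322 K/W
Q = ΔT/ΣR = (1230 °C − 32.2 °C)/0.1322 = 9060 W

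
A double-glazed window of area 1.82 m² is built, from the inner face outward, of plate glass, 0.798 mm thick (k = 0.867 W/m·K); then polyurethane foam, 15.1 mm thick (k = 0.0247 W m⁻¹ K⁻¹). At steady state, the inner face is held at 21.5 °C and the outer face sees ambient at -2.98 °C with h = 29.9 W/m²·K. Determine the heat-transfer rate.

Q = 69.0 W

Series thermal resistances, inner to outer:
  R_plate glass = L/(kA) = 7.98×10^-4/(0.867·1.82) = 5.057×10^-4 K/W
  R_polyurethane foam = L/(kA) = 0.0151/(0.0247·1.82) = 0.3359 K/W
  R_conv,out = 1/(hA) = 1/(29.9·1.82) = 0.01838 K/W
ΣR = 5.057×10^-4 + 0.3359 + 0.01838 = 0.3548 K/W
Q = ΔT/ΣR = (21.5 °C − -2.98 °C)/0.3548 = 69.0 W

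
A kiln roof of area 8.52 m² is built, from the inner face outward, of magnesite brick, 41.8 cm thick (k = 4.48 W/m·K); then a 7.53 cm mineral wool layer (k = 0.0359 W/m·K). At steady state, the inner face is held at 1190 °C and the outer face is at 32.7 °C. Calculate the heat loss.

Treat each layer as a resistance in series:
  R_magnesite brick = L/(kA) = 0.418/(4.48·8.52) = 0.01095 K/W
  R_mineral wool = L/(kA) = 0.0753/(0.0359·8.52) = 0.2462 K/W
ΣR = 0.01095 + 0.2462 = 0.2571 K/W
Q = ΔT/ΣR = (1190 °C − 32.7 °C)/0.2571 = 4500 W

Q = 4.50 kW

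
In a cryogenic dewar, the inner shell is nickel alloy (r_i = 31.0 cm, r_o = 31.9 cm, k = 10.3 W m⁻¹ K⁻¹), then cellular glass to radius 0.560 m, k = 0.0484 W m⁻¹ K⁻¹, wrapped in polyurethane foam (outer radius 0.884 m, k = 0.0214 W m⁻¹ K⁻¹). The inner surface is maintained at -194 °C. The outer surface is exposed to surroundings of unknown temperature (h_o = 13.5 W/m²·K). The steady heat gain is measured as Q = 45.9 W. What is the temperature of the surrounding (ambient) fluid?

Sum the resistances:
  R_nickel alloy = (1/0.310 − 1/0.319)/(4πk) = 0.09101/(4π·10.3) = 7.031×10^-4 K/W
  R_cellular glass = (1/0.319 − 1/0.560)/(4πk) = 1.349/(4π·0.0484) = 2.218 K/W
  R_polyurethane foam = (1/0.560 − 1/0.884)/(4πk) = 0.6545/(4π·0.0214) = 2.434 K/W
  R_conv,out = 1/(4πr²h) = 1/(4π·0.884²·13.5) = 0.007543 K/W
ΣR = 4.660 K/W
ΔT = Q·ΣR = 45.9 × 4.660 = 213.9 K
Heat flows inward, so T_out = T_in + ΔT = -194 + 213.9 = 19.9 °C

T_out = 19.9 °C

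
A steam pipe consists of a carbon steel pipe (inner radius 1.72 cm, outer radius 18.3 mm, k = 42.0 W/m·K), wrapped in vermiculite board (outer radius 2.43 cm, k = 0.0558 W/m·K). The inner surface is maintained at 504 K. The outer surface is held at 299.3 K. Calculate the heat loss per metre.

Q' = 253 W/m

Treat each layer as a resistance in series:
  R'_carbon steel = ln(0.0183/0.0172)/(2πk) = 0.06199/(2π·42.0) = 2.349×10^-4 m·K/W
  R'_vermiculite board = ln(0.0243/0.0183)/(2πk) = 0.2836/(2π·0.0558) = 0.8088 m·K/W
ΣR = 2.349×10^-4 + 0.8088 = 0.8090 m·K/W
Q' = ΔT/ΣR = (504 K − 299.3 K)/0.8090 = 253 W/m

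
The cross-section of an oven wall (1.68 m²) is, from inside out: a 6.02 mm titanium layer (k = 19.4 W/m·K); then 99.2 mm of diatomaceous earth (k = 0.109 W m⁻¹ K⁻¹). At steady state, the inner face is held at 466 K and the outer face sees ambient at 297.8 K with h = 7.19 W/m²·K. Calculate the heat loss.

Series thermal resistances, inner to outer:
  R_titanium = L/(kA) = 0.00602/(19.4·1.68) = 1.847×10^-4 K/W
  R_diatomaceous earth = L/(kA) = 0.0992/(0.109·1.68) = 0.5417 K/W
  R_conv,out = 1/(hA) = 1/(7.19·1.68) = 0.08279 K/W
ΣR = 1.847×10^-4 + 0.5417 + 0.08279 = 0.6247 K/W
Q = ΔT/ΣR = (466 K − 297.8 K)/0.6247 = 269 W

Q = 269 W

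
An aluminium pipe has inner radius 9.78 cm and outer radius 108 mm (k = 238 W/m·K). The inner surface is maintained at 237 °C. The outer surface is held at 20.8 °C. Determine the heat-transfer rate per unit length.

Q' = 2πk·ΔT/ln(r₂/r₁) = 2π × 238 × 216.2 / ln(0.108/0.0978) = 3.26×10^6 W/m

Q' = 3.26×10^6 W/m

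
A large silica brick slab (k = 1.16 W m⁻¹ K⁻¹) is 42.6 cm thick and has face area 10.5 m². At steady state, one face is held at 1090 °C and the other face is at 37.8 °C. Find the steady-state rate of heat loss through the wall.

Q = kA·ΔT/L = 1.16 × 10.5 × |1090 °C − 37.8 °C| / 0.426 = 30100 W

Q = 30.1 kW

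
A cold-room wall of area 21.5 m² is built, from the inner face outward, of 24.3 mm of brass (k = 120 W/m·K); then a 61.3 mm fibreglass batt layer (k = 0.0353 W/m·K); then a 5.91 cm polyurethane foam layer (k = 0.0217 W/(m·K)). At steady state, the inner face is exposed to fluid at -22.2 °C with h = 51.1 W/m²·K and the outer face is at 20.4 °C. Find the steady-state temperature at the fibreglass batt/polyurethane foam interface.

Resistance network (inner→outer):
  R_conv,in = 1/(hA) = 1/(51.1·21.5) = 9.102×10^-4 K/W
  R_brass = L/(kA) = 0.0243/(120·21.5) = 9.419×10^-6 K/W
  R_fibreglass batt = L/(kA) = 0.0613/(0.0353·21.5) = 0.08077 K/W
  R_polyurethane foam = L/(kA) = 0.0591/(0.0217·21.5) = 0.1267 K/W
ΣR = 9.102×10^-4 + 9.419×10^-6 + 0.08077 + 0.1267 = 0.2084 K/W
Q = ΔT/ΣR = (-22.2 °C − 20.4 °C)/0.2084 = -204.4 W
From the inner boundary to the fibreglass batt/polyurethane foam interface, ΣR_partial = 0.08169 K/W.
T_interface = T_in − Q·ΣR_partial = -22.2 °C − (-204.4)(0.08169) = -5.50 °C

T = -5.50 °C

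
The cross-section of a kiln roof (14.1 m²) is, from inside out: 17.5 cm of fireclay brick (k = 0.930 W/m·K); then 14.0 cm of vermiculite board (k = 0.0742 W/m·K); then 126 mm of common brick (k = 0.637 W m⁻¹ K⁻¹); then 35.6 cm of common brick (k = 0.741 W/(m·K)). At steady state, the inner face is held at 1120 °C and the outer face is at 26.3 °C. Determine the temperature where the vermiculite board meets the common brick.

T = 296 °C

Series thermal resistances, inner to outer:
  R_fireclay brick = L/(kA) = 0.175/(0.930·14.1) = 0.01335 K/W
  R_vermiculite board = L/(kA) = 0.140/(0.0742·14.1) = 0.1338 K/W
  R_common brick = L/(kA) = 0.126/(0.637·14.1) = 0.01403 K/W
  R_common brick = L/(kA) = 0.356/(0.741·14.1) = 0.03407 K/W
ΣR = 0.01335 + 0.1338 + 0.01403 + 0.03407 = 0.1953 K/W
Q = ΔT/ΣR = (1120 °C − 26.3 °C)/0.1953 = 5600 W
From the inner boundary to the vermiculite board/common brick interface, ΣR_partial = 0.1472 K/W.
T_interface = T_in − Q·ΣR_partial = 1120 °C − (5600)(0.1472) = 296 °C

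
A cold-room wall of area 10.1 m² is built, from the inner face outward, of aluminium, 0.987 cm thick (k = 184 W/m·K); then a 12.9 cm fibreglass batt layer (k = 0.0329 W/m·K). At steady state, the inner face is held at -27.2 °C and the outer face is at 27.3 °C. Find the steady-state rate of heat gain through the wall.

Series thermal resistances, inner to outer:
  R_aluminium = L/(kA) = 0.00987/(184·10.1) = 5.311×10^-6 K/W
  R_fibreglass batt = L/(kA) = 0.129/(0.0329·10.1) = 0.3882 K/W
ΣR = 5.311×10^-6 + 0.3882 = 0.3882 K/W
Q = ΔT/ΣR = (-27.2 °C − 27.3 °C)/0.3882 = -140 W
(Negative Q ⇒ heat flows inward; heat gain = 140 W.)

Q = 140 W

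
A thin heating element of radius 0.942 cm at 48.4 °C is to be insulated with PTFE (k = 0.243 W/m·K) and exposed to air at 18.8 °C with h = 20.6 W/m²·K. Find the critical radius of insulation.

For a cylinder, r_cr = k_ins/h = 0.243/20.6 = 0.0118 m = 1.18 cm

r_cr = 1.18 cm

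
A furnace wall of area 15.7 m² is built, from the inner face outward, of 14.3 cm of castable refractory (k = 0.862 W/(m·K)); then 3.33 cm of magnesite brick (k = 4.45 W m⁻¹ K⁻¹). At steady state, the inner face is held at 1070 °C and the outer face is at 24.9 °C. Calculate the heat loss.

Resistance network (inner→outer):
  R_castable refractory = L/(kA) = 0.143/(0.862·15.7) = 0.01057 K/W
  R_magnesite brick = L/(kA) = 0.0333/(4.45·15.7) = 4.766×10^-4 K/W
ΣR = 0.01057 + 4.766×10^-4 = 0.01105 K/W
Q = ΔT/ΣR = (1070 °C − 24.9 °C)/0.01105 = 94600 W

Q = 94.6 kW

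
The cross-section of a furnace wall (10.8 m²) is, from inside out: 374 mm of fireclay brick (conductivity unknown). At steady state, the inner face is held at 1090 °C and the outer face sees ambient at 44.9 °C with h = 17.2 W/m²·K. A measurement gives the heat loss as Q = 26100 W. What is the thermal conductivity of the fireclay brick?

ΣR = ΔT/Q = |1090 − 44.9|/26100 = 0.04004 K/W
Known resistances:
  R_conv,out = 1/(hA) = 1/(17.2·10.8) = 0.005383 K/W
R_fireclay brick = ΣR − ΣR_known = 0.04004 − 0.005383 = 0.03466 K/W
L/(kA) = 0.03466 ⇒ k = 0.374/(0.03466·10.8) = 0.999 W/m·K

k = 0.999 W/m·K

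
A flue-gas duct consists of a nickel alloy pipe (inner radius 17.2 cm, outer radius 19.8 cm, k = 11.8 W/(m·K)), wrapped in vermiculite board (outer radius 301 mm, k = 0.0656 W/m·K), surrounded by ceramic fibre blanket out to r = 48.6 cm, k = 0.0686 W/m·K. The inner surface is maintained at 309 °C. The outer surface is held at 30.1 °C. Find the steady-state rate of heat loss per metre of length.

Q' = 131 W/m

Resistance network (inner→outer):
  R'_nickel alloy = ln(0.198/0.172)/(2πk) = 0.1408/(2π·11.8) = 0.001899 m·K/W
  R'_vermiculite board = ln(0.301/0.198)/(2πk) = 0.4188/(2π·0.0656) = 1.016 m·K/W
  R'_ceramic fibre blanket = ln(0.486/0.301)/(2πk) = 0.4791/(2π·0.0686) = 1.112 m·K/W
ΣR = 0.001899 + 1.016 + 1.112 = 2.130 m·K/W
Q' = ΔT/ΣR = (309 °C − 30.1 °C)/2.130 = 131 W/m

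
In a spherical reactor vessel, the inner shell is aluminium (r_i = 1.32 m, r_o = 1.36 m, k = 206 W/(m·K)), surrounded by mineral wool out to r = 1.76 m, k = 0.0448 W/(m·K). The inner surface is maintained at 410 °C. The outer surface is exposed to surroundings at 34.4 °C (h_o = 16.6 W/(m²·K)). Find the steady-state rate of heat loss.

Q = 1260 W

Treat each layer as a resistance in series:
  R_aluminium = (1/1.32 − 1/1.36)/(4πk) = 0.02228/(4π·206) = 8.607×10^-6 K/W
  R_mineral wool = (1/1.36 − 1/1.76)/(4πk) = 0.1671/(4π·0.0448) = 0.2968 K/W
  R_conv,out = 1/(4πr²h) = 1/(4π·1.76²·16.6) = 0.001548 K/W
ΣR = 8.607×10^-6 + 0.2968 + 0.001548 = 0.2984 K/W
Q = ΔT/ΣR = (410 °C − 34.4 °C)/0.2984 = 1260 W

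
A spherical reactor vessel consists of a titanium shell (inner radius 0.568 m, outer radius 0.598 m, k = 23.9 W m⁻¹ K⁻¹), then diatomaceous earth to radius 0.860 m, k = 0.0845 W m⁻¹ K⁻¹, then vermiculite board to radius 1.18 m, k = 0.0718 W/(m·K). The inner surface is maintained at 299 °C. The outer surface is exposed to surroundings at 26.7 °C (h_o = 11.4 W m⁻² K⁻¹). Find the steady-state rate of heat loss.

Treat each layer as a resistance in series:
  R_titanium = (1/0.568 − 1/0.598)/(4πk) = 0.08832/(4π·23.9) = 2.941×10^-4 K/W
  R_diatomaceous earth = (1/0.598 − 1/0.860)/(4πk) = 0.5095/(4π·0.0845) = 0.4798 K/W
  R_vermiculite board = (1/0.860 − 1/1.18)/(4πk) = 0.3153/(4π·0.0718) = 0.3495 K/W
  R_conv,out = 1/(4πr²h) = 1/(4π·1.18²·11.4) = 0.005013 K/W
ΣR = 2.941×10^-4 + 0.4798 + 0.3495 + 0.005013 = 0.8346 K/W
Q = ΔT/ΣR = (299 °C − 26.7 °C)/0.8346 = 326 W

Q = 326 W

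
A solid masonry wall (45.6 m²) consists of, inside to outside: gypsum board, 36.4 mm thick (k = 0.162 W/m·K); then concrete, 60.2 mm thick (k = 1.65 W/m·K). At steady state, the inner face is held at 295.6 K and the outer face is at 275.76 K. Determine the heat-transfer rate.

Treat each layer as a resistance in series:
  R_gypsum board = L/(kA) = 0.0364/(0.162·45.6) = 0.004927 K/W
  R_concrete = L/(kA) = 0.0602/(1.65·45.6) = 8.001×10^-4 K/W
ΣR = 0.004927 + 8.001×10^-4 = 0.005727 K/W
Q = ΔT/ΣR = (295.6 K − 275.76 K)/0.005727 = 3460 W

Q = 3.46 kW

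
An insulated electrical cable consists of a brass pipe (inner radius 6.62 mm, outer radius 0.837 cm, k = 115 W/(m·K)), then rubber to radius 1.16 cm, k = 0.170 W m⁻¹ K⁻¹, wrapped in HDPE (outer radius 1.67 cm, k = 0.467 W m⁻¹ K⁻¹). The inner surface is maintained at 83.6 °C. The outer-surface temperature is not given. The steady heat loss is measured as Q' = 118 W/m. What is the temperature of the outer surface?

Series resistances:
  R'_brass = ln(0.00837/0.00662)/(2πk) = 0.2346/(2π·115) = 3.246×10^-4 m·K/W
  R'_rubber = ln(0.0116/0.00837)/(2πk) = 0.3264/(2π·0.170) = 0.3055 m·K/W
  R'_HDPE = ln(0.0167/0.0116)/(2πk) = 0.3644/(2π·0.467) = 0.1242 m·K/W
ΣR = 0.4300 m·K/W
ΔT = Q'·ΣR = 118 × 0.4300 = 50.74 K
Heat flows outward, so T_out = T_in − ΔT = 83.6 − 50.74 = 32.9 °C

T_out = 32.9 °C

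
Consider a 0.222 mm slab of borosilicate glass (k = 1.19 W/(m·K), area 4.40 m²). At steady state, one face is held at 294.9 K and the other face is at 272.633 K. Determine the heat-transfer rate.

Q = kA·ΔT/L = 1.19 × 4.40 × |294.9 K − 272.633 K| / 2.22×10^-4 = 5.25×10^5 W

Q = 5.25×10^5 W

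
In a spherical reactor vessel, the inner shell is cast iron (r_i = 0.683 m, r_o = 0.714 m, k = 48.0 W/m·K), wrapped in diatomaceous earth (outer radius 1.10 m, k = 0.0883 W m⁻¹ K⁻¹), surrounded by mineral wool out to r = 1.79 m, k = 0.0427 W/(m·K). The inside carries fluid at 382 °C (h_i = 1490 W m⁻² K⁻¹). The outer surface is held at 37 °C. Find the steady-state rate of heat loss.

Series thermal resistances, inner to outer:
  R_conv,in = 1/(4πr²h) = 1/(4π·0.683²·1490) = 1.145×10^-4 K/W
  R_cast iron = (1/0.683 − 1/0.714)/(4πk) = 0.06357/(4π·48.0) = 1.054×10^-4 K/W
  R_diatomaceous earth = (1/0.714 − 1/1.10)/(4πk) = 0.4915/(4π·0.0883) = 0.4429 K/W
  R_mineral wool = (1/1.10 − 1/1.79)/(4πk) = 0.3504/(4π·0.0427) = 0.6531 K/W
ΣR = 1.145×10^-4 + 1.054×10^-4 + 0.4429 + 0.6531 = 1.096 K/W
Q = ΔT/ΣR = (382 °C − 37 °C)/1.096 = 315 W

Q = 315 W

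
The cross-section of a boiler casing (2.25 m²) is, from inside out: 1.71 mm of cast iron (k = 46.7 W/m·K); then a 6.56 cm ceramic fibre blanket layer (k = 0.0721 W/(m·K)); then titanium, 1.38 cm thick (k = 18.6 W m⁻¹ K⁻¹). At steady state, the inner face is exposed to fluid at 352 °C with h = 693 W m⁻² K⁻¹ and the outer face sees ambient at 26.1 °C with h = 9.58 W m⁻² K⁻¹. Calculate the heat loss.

Series thermal resistances, inner to outer:
  R_conv,in = 1/(hA) = 1/(693·2.25) = 6.413×10^-4 K/W
  R_cast iron = L/(kA) = 0.00171/(46.7·2.25) = 1.627×10^-5 K/W
  R_ceramic fibre blanket = L/(kA) = 0.0656/(0.0721·2.25) = 0.4044 K/W
  R_titanium = L/(kA) = 0.0138/(18.6·2.25) = 3.297×10^-4 K/W
  R_conv,out = 1/(hA) = 1/(9.58·2.25) = 0.04639 K/W
ΣR = 6.413×10^-4 + 1.627×10^-5 + 0.4044 + 3.297×10^-4 + 0.04639 = 0.4518 K/W
Q = ΔT/ΣR = (352 °C − 26.1 °C)/0.4518 = 721 W

Q = 721 W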